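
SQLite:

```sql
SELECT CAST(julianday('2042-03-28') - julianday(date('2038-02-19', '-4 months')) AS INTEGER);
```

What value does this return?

Adding -4 months to 2038-02-19 gives 2037-10-19.
12 days remain in October 2037 after the 19th (31 − 19).
Full months from November 2037 through February 2042 contribute their day counts.
Then 28 days into March 2042.
Total: 12 + 30 + 31 + 31 + 28 + 31 + 30 + 31 + 30 + 31 + 31 + 30 + 31 + 30 + 31 + 31 + 28 + 31 + 30 + 31 + 30 + 31 + 31 + 30 + 31 + 30 + 31 + 31 + 29 + 31 + 30 + 31 + 30 + 31 + 31 + 30 + 31 + 30 + 31 + 31 + 28 + 31 + 30 + 31 + 30 + 31 + 31 + 30 + 31 + 30 + 31 + 31 + 28 + 28 = 1621.

1621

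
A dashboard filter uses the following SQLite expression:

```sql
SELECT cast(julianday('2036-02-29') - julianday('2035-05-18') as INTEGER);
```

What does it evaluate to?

13 days remain in May 2035 after the 18th (31 − 18).
Full months from June 2035 through January 2036 contribute their day counts.
Then 29 days into February 2036.
Total: 13 + 30 + 31 + 31 + 30 + 31 + 30 + 31 + 31 + 29 = 287.

287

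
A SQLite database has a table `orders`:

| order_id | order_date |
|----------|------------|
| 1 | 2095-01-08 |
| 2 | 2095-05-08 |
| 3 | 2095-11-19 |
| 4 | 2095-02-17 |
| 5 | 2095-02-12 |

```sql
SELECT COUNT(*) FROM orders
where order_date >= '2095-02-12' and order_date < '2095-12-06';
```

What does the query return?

Rows in [2095-02-12, 2095-12-06): 2095-05-08, 2095-11-19, 2095-02-17, 2095-02-12 → 4 rows.

4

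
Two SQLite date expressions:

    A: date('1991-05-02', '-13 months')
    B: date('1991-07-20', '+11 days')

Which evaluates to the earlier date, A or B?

A = 1990-04-02.
B = 1991-07-31.
A is earlier.

A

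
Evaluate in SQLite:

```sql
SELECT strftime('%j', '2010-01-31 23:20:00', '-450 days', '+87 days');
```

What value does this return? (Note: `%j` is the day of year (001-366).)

033

First apply '-450 days', '+87 days': 2010-01-31 23:20:00 → 2009-02-02 23:20:00.
Day-of-year for 2009-02-02: days since 2009-01-01 inclusive = 33, zero-padded to 033.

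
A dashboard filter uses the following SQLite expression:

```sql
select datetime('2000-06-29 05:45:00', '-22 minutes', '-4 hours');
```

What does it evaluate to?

-22 minutes from 2000-06-29 05:45:00 is 2000-06-29 05:23:00.
-4 hours from 2000-06-29 05:23:00 is 2000-06-29 01:23:00.

2000-06-29 01:23:00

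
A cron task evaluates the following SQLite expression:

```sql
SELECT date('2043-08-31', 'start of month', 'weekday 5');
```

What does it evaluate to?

`start of month` rewinds 2043-08-31 to 2043-08-01.
`weekday 5` advances to the next Friday; 2043-08-01 is a Saturday, so it moves forward to 2043-08-07.

2043-08-07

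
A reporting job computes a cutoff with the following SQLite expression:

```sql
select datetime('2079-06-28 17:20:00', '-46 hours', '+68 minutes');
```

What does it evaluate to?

-46 hours from 2079-06-28 17:20:00 is 2079-06-26 19:20:00 (crosses midnight).
68 minutes = 1h 8m; +68 minutes from 2079-06-26 19:20:00 is 2079-06-26 20:28:00.

2079-06-26 20:28:00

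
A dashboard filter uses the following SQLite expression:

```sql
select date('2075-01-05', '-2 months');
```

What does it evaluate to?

Adding -2 months to 2075-01-05 gives 2074-11-05.

2074-11-05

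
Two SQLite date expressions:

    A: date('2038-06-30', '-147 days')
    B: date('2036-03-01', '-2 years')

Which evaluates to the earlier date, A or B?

A = 2038-02-03.
B = 2034-03-01.
B is earlier.

B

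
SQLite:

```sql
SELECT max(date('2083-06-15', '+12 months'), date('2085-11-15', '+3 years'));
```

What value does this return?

2088-11-15

date('2083-06-15', '+12 months') → 2084-06-15.
date('2085-11-15', '+3 years') → 2088-11-15.
Later of the two is 2088-11-15.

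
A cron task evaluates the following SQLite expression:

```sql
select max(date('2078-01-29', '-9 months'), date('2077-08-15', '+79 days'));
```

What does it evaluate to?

date('2078-01-29', '-9 months') → 2077-04-29.
date('2077-08-15', '+79 days') → 2077-11-02.
Later of the two is 2077-11-02.

2077-11-02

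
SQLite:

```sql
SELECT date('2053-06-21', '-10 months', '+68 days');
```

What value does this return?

Adding -10 months to 2053-06-21 gives 2052-08-21.
Applying '+68 days' to 2052-08-21: counting 68 days forward gives 2052-10-28.

2052-10-28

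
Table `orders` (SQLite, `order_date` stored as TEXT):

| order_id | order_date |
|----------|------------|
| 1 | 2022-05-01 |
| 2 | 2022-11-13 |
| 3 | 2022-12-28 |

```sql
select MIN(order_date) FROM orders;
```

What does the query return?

MIN over {2022-05-01, 2022-11-13, 2022-12-28}.

2022-05-01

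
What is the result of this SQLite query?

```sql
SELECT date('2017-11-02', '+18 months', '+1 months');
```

Adding +18 months to 2017-11-02 gives 2019-05-02.
Adding +1 month to 2019-05-02 gives 2019-06-02.

2019-06-02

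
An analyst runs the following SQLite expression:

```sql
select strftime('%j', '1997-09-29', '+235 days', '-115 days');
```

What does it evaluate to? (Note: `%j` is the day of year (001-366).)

First apply '+235 days', '-115 days': 1997-09-29 → 1998-01-27.
Day-of-year for 1998-01-27: days since 1998-01-01 inclusive = 27, zero-padded to 027.

027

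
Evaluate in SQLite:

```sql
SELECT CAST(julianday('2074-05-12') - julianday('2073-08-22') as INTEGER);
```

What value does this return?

9 days remain in August 2073 after the 22nd (31 − 22).
Full months from September 2073 through April 2074 contribute their day counts.
Then 12 days into May 2074.
Total: 9 + 30 + 31 + 30 + 31 + 31 + 28 + 31 + 30 + 12 = 263.

263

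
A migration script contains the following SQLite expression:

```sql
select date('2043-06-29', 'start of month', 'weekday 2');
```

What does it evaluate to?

2043-06-02

`start of month` rewinds 2043-06-29 to 2043-06-01.
`weekday 2` advances to the next Tuesday; 2043-06-01 is a Monday, so it moves forward to 2043-06-02.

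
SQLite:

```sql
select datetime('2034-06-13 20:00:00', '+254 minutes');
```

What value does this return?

2034-06-14 00:14:00

254 minutes = 4h 14m; +254 minutes from 2034-06-13 20:00:00 is 2034-06-14 00:14:00 (crosses midnight).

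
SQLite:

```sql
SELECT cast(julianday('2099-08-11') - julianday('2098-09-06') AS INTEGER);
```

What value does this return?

339

24 days remain in September 2098 after the 6th (30 − 6).
Full months from October 2098 through July 2099 contribute their day counts.
Then 11 days into August 2099.
Total: 24 + 31 + 30 + 31 + 31 + 28 + 31 + 30 + 31 + 30 + 31 + 11 = 339.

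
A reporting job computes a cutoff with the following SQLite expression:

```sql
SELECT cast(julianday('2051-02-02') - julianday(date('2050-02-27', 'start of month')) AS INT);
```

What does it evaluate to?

366

`start of month` rewinds 2050-02-27 to 2050-02-01.
27 days remain in February 2050 after the 1st (28 − 1).
Full months from March 2050 through January 2051 contribute their day counts.
Then 2 days into February 2051.
Total: 27 + 31 + 30 + 31 + 30 + 31 + 31 + 30 + 31 + 30 + 31 + 31 + 2 = 366.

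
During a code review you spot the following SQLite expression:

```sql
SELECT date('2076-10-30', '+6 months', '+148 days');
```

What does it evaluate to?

2077-09-25

Adding +6 months to 2076-10-30 gives 2077-04-30.
Applying '+148 days' to 2077-04-30: counting 148 days forward gives 2077-09-25.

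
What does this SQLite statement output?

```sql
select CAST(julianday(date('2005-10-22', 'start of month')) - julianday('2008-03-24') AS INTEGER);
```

`start of month` rewinds 2005-10-22 to 2005-10-01.
30 days remain in October 2005 after the 1st (31 − 1).
Full months from November 2005 through February 2008 contribute their day counts.
Then 24 days into March 2008.
Total: 30 + 30 + 31 + 31 + 28 + 31 + 30 + 31 + 30 + 31 + 31 + 30 + 31 + 30 + 31 + 31 + 28 + 31 + 30 + 31 + 30 + 31 + 31 + 30 + 31 + 30 + 31 + 31 + 29 + 24 = 905.
The subtraction is earlier − later, so the result is −905 → -905.

-905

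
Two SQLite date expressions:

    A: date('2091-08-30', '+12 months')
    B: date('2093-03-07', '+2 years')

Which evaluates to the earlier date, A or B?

A

A = 2092-08-30.
B = 2095-03-07.
A is earlier.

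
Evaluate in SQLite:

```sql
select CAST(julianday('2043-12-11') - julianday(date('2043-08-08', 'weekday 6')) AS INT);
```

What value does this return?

`weekday 6` advances to the next Saturday; 2043-08-08 is already a Saturday, so it stays at 2043-08-08.
23 days remain in August 2043 after the 8th (31 − 8).
September 2043: 30 days.
October 2043: 31 days.
November 2043: 30 days.
Then 11 days into December 2043.
Total: 23 + 30 + 31 + 30 + 11 = 125.

125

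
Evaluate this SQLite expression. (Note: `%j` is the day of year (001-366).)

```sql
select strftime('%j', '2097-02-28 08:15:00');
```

Day-of-year for 2097-02-28: days since 2097-01-01 inclusive = 59, zero-padded to 059.

059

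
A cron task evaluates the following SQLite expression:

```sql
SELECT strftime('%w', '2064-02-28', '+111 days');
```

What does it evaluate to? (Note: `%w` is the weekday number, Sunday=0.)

First apply '+111 days': 2064-02-28 → 2064-06-18.
2064-06-18 is a Wednesday; with Sunday=0 that is 3.

3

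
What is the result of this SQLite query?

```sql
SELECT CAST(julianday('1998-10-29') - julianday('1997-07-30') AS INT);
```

456

1 day remains in July 1997 after the 30th (31 − 30).
Full months from August 1997 through September 1998 contribute their day counts.
Then 29 days into October 1998.
Total: 1 + 31 + 30 + 31 + 30 + 31 + 31 + 28 + 31 + 30 + 31 + 30 + 31 + 31 + 30 + 29 = 456.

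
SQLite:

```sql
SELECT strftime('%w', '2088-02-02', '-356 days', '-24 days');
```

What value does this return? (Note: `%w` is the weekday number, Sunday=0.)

First apply '-356 days', '-24 days': 2088-02-02 → 2087-01-18.
2087-01-18 is a Saturday; with Sunday=0 that is 6.

6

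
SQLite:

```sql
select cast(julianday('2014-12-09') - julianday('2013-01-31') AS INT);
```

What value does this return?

0 days remain in January 2013 after the 31st (31 − 31).
Full months from February 2013 through November 2014 contribute their day counts.
Then 9 days into December 2014.
Total: 0 + 28 + 31 + 30 + 31 + 30 + 31 + 31 + 30 + 31 + 30 + 31 + 31 + 28 + 31 + 30 + 31 + 30 + 31 + 31 + 30 + 31 + 30 + 9 = 677.

677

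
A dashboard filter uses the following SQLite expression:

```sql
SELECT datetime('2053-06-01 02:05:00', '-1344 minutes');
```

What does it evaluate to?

2053-05-31 03:41:00

1344 minutes = 22h 24m; -1344 minutes from 2053-06-01 02:05:00 is 2053-05-31 03:41:00 (crosses midnight).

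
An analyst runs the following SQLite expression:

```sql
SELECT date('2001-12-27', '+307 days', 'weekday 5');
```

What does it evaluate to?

Applying '+307 days' to 2001-12-27: counting 307 days forward gives 2002-10-30.
`weekday 5` advances to the next Friday; 2002-10-30 is a Wednesday, so it moves forward to 2002-11-01.

2002-11-01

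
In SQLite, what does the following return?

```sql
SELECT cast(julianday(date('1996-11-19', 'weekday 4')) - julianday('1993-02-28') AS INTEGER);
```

`weekday 4` advances to the next Thursday; 1996-11-19 is a Tuesday, so it moves forward to 1996-11-21.
0 days remain in February 1993 after the 28th (28 − 28).
Full months from March 1993 through October 1996 contribute their day counts.
Then 21 days into November 1996.
Total: 0 + 31 + 30 + 31 + 30 + 31 + 31 + 30 + 31 + 30 + 31 + 31 + 28 + 31 + 30 + 31 + 30 + 31 + 31 + 30 + 31 + 30 + 31 + 31 + 28 + 31 + 30 + 31 + 30 + 31 + 31 + 30 + 31 + 30 + 31 + 31 + 29 + 31 + 30 + 31 + 30 + 31 + 31 + 30 + 31 + 21 = 1362.

1362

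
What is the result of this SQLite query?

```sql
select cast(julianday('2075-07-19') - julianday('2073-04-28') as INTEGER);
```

812

2 days remain in April 2073 after the 28th (30 − 28).
Full months from May 2073 through June 2075 contribute their day counts.
Then 19 days into July 2075.
Total: 2 + 31 + 30 + 31 + 31 + 30 + 31 + 30 + 31 + 31 + 28 + 31 + 30 + 31 + 30 + 31 + 31 + 30 + 31 + 30 + 31 + 31 + 28 + 31 + 30 + 31 + 30 + 19 = 812.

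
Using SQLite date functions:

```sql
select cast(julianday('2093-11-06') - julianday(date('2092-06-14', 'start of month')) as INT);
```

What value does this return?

`start of month` rewinds 2092-06-14 to 2092-06-01.
29 days remain in June 2092 after the 1st (30 − 1).
Full months from July 2092 through October 2093 contribute their day counts.
Then 6 days into November 2093.
Total: 29 + 31 + 31 + 30 + 31 + 30 + 31 + 31 + 28 + 31 + 30 + 31 + 30 + 31 + 31 + 30 + 31 + 6 = 523.

523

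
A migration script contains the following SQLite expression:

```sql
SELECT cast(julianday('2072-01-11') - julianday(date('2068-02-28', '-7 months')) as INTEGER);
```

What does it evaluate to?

1628

Adding -7 months to 2068-02-28 gives 2067-07-28.
3 days remain in July 2067 after the 28th (31 − 28).
Full months from August 2067 through December 2071 contribute their day counts.
Then 11 days into January 2072.
Total: 3 + 31 + 30 + 31 + 30 + 31 + 31 + 29 + 31 + 30 + 31 + 30 + 31 + 31 + 30 + 31 + 30 + 31 + 31 + 28 + 31 + 30 + 31 + 30 + 31 + 31 + 30 + 31 + 30 + 31 + 31 + 28 + 31 + 30 + 31 + 30 + 31 + 31 + 30 + 31 + 30 + 31 + 31 + 28 + 31 + 30 + 31 + 30 + 31 + 31 + 30 + 31 + 30 + 31 + 11 = 1628.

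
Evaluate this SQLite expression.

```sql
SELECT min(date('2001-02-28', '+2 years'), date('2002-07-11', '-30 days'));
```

2002-06-11

date('2001-02-28', '+2 years') → 2003-02-28.
date('2002-07-11', '-30 days') → 2002-06-11.
Earlier of the two is 2002-06-11.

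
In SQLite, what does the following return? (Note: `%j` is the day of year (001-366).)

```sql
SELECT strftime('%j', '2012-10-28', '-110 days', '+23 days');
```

215

First apply '-110 days', '+23 days': 2012-10-28 → 2012-08-02.
Day-of-year for 2012-08-02: days since 2012-01-01 inclusive = 215, zero-padded to 215.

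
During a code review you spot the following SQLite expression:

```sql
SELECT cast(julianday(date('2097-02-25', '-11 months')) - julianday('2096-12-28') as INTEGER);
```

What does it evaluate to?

-278

Adding -11 months to 2097-02-25 gives 2096-03-25.
6 days remain in March 2096 after the 25th (31 − 25).
Full months from April 2096 through November 2096 contribute their day counts.
Then 28 days into December 2096.
Total: 6 + 30 + 31 + 30 + 31 + 31 + 30 + 31 + 30 + 28 = 278.
The subtraction is earlier − later, so the result is −278 → -278.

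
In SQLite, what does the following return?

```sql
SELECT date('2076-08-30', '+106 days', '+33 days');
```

Applying '+106 days' to 2076-08-30: counting 106 days forward gives 2076-12-14.
December 2076 has 31 days; 17 remain after the 14th, so 18 days reach 2077-01-01.
Advancing 15 more days within January lands on 2077-01-16.

2077-01-16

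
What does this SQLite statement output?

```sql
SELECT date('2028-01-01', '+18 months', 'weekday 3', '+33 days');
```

Adding +18 months to 2028-01-01 gives 2029-07-01.
`weekday 3` advances to the next Wednesday; 2029-07-01 is a Sunday, so it moves forward to 2029-07-04.
July 2029 has 31 days; 27 remain after the 4th, so 28 days reach 2029-08-01.
Advancing 5 more days within August lands on 2029-08-06.

2029-08-06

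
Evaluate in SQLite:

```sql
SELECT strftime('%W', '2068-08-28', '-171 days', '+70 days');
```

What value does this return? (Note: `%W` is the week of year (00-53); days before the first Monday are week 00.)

First apply '-171 days', '+70 days': 2068-08-28 → 2068-05-19.
2068-05-19 is a Saturday. SQLite's %W counts Mondays since the year started; the result is 20.

20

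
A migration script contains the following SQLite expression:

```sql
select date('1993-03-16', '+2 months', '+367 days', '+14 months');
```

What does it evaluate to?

Adding +2 months to 1993-03-16 gives 1993-05-16.
Applying '+367 days' to 1993-05-16: counting 367 days forward gives 1994-05-18.
Adding +14 months to 1994-05-18 gives 1995-07-18.

1995-07-18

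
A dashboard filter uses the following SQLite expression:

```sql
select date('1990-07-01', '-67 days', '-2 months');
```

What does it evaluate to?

1990-02-25

Applying '-67 days' to 1990-07-01: counting 67 days back gives 1990-04-25.
Adding -2 months to 1990-04-25 gives 1990-02-25.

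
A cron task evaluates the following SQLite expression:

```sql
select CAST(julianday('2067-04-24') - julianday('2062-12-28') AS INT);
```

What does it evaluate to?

1578

3 days remain in December 2062 after the 28th (31 − 28).
Full months from January 2063 through March 2067 contribute their day counts.
Then 24 days into April 2067.
Total: 3 + 31 + 28 + 31 + 30 + 31 + 30 + 31 + 31 + 30 + 31 + 30 + 31 + 31 + 29 + 31 + 30 + 31 + 30 + 31 + 31 + 30 + 31 + 30 + 31 + 31 + 28 + 31 + 30 + 31 + 30 + 31 + 31 + 30 + 31 + 30 + 31 + 31 + 28 + 31 + 30 + 31 + 30 + 31 + 31 + 30 + 31 + 30 + 31 + 31 + 28 + 31 + 24 = 1578.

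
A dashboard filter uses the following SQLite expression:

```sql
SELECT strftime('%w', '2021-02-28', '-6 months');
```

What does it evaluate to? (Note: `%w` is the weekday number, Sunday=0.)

First apply '-6 months': 2021-02-28 → 2020-08-28.
2020-08-28 is a Friday; with Sunday=0 that is 5.

5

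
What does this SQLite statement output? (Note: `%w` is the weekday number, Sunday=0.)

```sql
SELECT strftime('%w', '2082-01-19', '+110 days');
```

6

First apply '+110 days': 2082-01-19 → 2082-05-09.
2082-05-09 is a Saturday; with Sunday=0 that is 6.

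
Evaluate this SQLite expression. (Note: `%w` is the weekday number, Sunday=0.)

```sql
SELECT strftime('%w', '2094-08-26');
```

2094-08-26 is a Thursday; with Sunday=0 that is 4.

4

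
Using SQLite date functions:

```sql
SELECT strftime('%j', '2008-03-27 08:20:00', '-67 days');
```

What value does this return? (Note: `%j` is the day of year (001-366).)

First apply '-67 days': 2008-03-27 08:20:00 → 2008-01-20 08:20:00.
Day-of-year for 2008-01-20: days since 2008-01-01 inclusive = 20, zero-padded to 020.

020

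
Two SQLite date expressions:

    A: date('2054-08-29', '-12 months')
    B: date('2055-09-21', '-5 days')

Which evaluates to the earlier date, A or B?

A = 2053-08-29.
B = 2055-09-16.
A is earlier.

A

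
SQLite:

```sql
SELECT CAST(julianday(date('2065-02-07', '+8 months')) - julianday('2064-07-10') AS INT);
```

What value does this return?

Adding +8 months to 2065-02-07 gives 2065-10-07.
21 days remain in July 2064 after the 10th (31 − 10).
Full months from August 2064 through September 2065 contribute their day counts.
Then 7 days into October 2065.
Total: 21 + 31 + 30 + 31 + 30 + 31 + 31 + 28 + 31 + 30 + 31 + 30 + 31 + 31 + 30 + 7 = 454.

454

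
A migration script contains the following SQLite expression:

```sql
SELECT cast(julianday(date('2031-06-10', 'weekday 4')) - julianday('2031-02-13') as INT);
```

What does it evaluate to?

119

`weekday 4` advances to the next Thursday; 2031-06-10 is a Tuesday, so it moves forward to 2031-06-12.
15 days remain in February 2031 after the 13th (28 − 13).
March 2031: 31 days.
April 2031: 30 days.
May 2031: 31 days.
Then 12 days into June 2031.
Total: 15 + 31 + 30 + 31 + 12 = 119.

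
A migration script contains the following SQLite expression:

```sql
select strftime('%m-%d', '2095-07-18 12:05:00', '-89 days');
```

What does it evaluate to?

First apply '-89 days': 2095-07-18 12:05:00 → 2095-04-20 12:05:00.
`%m-%d` extracts the month-day: 04-20.

04-20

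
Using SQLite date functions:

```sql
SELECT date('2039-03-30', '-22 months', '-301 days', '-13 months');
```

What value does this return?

Adding -22 months to 2039-03-30 gives 2037-05-30.
Applying '-301 days' to 2037-05-30: counting 301 days back gives 2036-08-02.
Adding -13 months to 2036-08-02 gives 2035-07-02.

2035-07-02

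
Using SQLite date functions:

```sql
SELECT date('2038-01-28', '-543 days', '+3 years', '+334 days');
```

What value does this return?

2040-07-02

Applying '-543 days' to 2038-01-28: counting 543 days back gives 2036-08-03.
Adding +3 years to 2036-08-03 gives 2039-08-03.
Applying '+334 days' to 2039-08-03: counting 334 days forward gives 2040-07-02.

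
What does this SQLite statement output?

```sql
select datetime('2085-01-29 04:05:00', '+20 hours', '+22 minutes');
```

2085-01-30 00:27:00

+20 hours from 2085-01-29 04:05:00 is 2085-01-30 00:05:00 (crosses midnight).
+22 minutes from 2085-01-30 00:05:00 is 2085-01-30 00:27:00.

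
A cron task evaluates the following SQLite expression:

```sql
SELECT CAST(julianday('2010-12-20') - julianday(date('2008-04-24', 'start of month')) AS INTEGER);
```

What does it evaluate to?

993

`start of month` rewinds 2008-04-24 to 2008-04-01.
29 days remain in April 2008 after the 1st (30 − 1).
Full months from May 2008 through November 2010 contribute their day counts.
Then 20 days into December 2010.
Total: 29 + 31 + 30 + 31 + 31 + 30 + 31 + 30 + 31 + 31 + 28 + 31 + 30 + 31 + 30 + 31 + 31 + 30 + 31 + 30 + 31 + 31 + 28 + 31 + 30 + 31 + 30 + 31 + 31 + 30 + 31 + 30 + 20 = 993.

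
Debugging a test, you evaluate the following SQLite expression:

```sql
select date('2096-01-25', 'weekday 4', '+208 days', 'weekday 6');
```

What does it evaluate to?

`weekday 4` advances to the next Thursday; 2096-01-25 is a Wednesday, so it moves forward to 2096-01-26.
Applying '+208 days' to 2096-01-26: counting 208 days forward gives 2096-08-21.
`weekday 6` advances to the next Saturday; 2096-08-21 is a Tuesday, so it moves forward to 2096-08-25.

2096-08-25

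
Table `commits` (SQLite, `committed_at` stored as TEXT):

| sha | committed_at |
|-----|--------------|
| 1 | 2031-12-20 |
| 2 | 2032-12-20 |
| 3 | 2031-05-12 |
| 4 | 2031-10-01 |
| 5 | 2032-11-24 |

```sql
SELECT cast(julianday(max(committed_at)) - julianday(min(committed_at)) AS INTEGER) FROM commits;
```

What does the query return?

588

MIN = 2031-05-12, MAX = 2032-12-20.
19 days remain in May 2031 after the 12th (31 − 12).
Full months from June 2031 through November 2032 contribute their day counts.
Then 20 days into December 2032.
Total: 19 + 30 + 31 + 31 + 30 + 31 + 30 + 31 + 31 + 29 + 31 + 30 + 31 + 30 + 31 + 31 + 30 + 31 + 30 + 20 = 588.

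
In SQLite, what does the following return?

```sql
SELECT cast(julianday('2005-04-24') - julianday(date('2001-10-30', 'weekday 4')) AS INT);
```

`weekday 4` advances to the next Thursday; 2001-10-30 is a Tuesday, so it moves forward to 2001-11-01.
29 days remain in November 2001 after the 1st (30 − 1).
Full months from December 2001 through March 2005 contribute their day counts.
Then 24 days into April 2005.
Total: 29 + 31 + 31 + 28 + 31 + 30 + 31 + 30 + 31 + 31 + 30 + 31 + 30 + 31 + 31 + 28 + 31 + 30 + 31 + 30 + 31 + 31 + 30 + 31 + 30 + 31 + 31 + 29 + 31 + 30 + 31 + 30 + 31 + 31 + 30 + 31 + 30 + 31 + 31 + 28 + 31 + 24 = 1270.

1270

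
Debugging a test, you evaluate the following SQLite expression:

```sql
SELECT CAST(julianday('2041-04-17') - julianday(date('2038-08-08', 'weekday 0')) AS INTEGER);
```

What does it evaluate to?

`weekday 0` advances to the next Sunday; 2038-08-08 is already a Sunday, so it stays at 2038-08-08.
23 days remain in August 2038 after the 8th (31 − 8).
Full months from September 2038 through March 2041 contribute their day counts.
Then 17 days into April 2041.
Total: 23 + 30 + 31 + 30 + 31 + 31 + 28 + 31 + 30 + 31 + 30 + 31 + 31 + 30 + 31 + 30 + 31 + 31 + 29 + 31 + 30 + 31 + 30 + 31 + 31 + 30 + 31 + 30 + 31 + 31 + 28 + 31 + 17 = 983.

983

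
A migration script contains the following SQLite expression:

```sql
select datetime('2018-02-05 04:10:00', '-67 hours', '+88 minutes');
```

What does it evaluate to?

-67 hours from 2018-02-05 04:10:00 is 2018-02-02 09:10:00 (crosses midnight).
88 minutes = 1h 28m; +88 minutes from 2018-02-02 09:10:00 is 2018-02-02 10:38:00.

2018-02-02 10:38:00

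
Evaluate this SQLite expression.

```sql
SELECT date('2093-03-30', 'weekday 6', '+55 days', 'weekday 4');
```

`weekday 6` advances to the next Saturday; 2093-03-30 is a Monday, so it moves forward to 2093-04-04.
Applying '+55 days' to 2093-04-04: counting 55 days forward gives 2093-05-29.
`weekday 4` advances to the next Thursday; 2093-05-29 is a Friday, so it moves forward to 2093-06-04.

2093-06-04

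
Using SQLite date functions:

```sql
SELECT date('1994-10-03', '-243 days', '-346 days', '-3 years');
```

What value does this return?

1990-02-21

Applying '-243 days' to 1994-10-03: counting 243 days back gives 1994-02-02.
Applying '-346 days' to 1994-02-02: counting 346 days back gives 1993-02-21.
Adding -3 years to 1993-02-21 gives 1990-02-21.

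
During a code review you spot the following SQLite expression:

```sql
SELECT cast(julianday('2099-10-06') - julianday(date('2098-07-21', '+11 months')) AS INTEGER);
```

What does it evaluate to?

107

Adding +11 months to 2098-07-21 gives 2099-06-21.
9 days remain in June 2099 after the 21st (30 − 21).
July 2099: 31 days.
August 2099: 31 days.
September 2099: 30 days.
Then 6 days into October 2099.
Total: 9 + 31 + 31 + 30 + 6 = 107.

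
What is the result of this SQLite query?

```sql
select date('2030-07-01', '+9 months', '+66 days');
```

Adding +9 months to 2030-07-01 gives 2031-04-01.
Applying '+66 days' to 2031-04-01: counting 66 days forward gives 2031-06-06.

2031-06-06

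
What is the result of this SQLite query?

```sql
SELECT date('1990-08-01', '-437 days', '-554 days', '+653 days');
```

Applying '-437 days' to 1990-08-01: counting 437 days back gives 1989-05-21.
Applying '-554 days' to 1989-05-21: counting 554 days back gives 1987-11-14.
Applying '+653 days' to 1987-11-14: counting 653 days forward gives 1989-08-28.

1989-08-28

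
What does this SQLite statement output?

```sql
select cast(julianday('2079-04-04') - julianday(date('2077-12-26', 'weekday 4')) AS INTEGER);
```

460

`weekday 4` advances to the next Thursday; 2077-12-26 is a Sunday, so it moves forward to 2077-12-30.
1 day remains in December 2077 after the 30th (31 − 30).
Full months from January 2078 through March 2079 contribute their day counts.
Then 4 days into April 2079.
Total: 1 + 31 + 28 + 31 + 30 + 31 + 30 + 31 + 31 + 30 + 31 + 30 + 31 + 31 + 28 + 31 + 4 = 460.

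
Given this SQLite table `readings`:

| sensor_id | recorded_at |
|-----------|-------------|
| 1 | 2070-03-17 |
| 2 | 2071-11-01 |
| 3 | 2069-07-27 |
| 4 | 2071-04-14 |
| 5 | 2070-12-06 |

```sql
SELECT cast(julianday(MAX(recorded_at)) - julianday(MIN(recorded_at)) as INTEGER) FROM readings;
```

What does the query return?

827

MIN = 2069-07-27, MAX = 2071-11-01.
4 days remain in July 2069 after the 27th (31 − 27).
Full months from August 2069 through October 2071 contribute their day counts.
Then 1 day into November 2071.
Total: 4 + 31 + 30 + 31 + 30 + 31 + 31 + 28 + 31 + 30 + 31 + 30 + 31 + 31 + 30 + 31 + 30 + 31 + 31 + 28 + 31 + 30 + 31 + 30 + 31 + 31 + 30 + 31 + 1 = 827.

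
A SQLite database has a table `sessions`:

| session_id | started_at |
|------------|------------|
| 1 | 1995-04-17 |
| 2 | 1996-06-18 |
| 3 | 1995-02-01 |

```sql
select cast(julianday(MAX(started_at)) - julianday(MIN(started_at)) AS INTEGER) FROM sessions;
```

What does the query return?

503

MIN = 1995-02-01, MAX = 1996-06-18.
27 days remain in February 1995 after the 1st (28 − 1).
Full months from March 1995 through May 1996 contribute their day counts.
Then 18 days into June 1996.
Total: 27 + 31 + 30 + 31 + 30 + 31 + 31 + 30 + 31 + 30 + 31 + 31 + 29 + 31 + 30 + 31 + 18 = 503.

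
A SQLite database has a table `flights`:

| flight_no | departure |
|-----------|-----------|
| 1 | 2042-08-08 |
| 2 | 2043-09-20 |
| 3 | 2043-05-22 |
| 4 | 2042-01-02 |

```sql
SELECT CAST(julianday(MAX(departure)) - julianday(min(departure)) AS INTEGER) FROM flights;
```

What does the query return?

MIN = 2042-01-02, MAX = 2043-09-20.
29 days remain in January 2042 after the 2nd (31 − 2).
Full months from February 2042 through August 2043 contribute their day counts.
Then 20 days into September 2043.
Total: 29 + 28 + 31 + 30 + 31 + 30 + 31 + 31 + 30 + 31 + 30 + 31 + 31 + 28 + 31 + 30 + 31 + 30 + 31 + 31 + 20 = 626.

626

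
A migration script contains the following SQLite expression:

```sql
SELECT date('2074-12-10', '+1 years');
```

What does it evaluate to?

Adding +1 year to 2074-12-10 gives 2075-12-10.

2075-12-10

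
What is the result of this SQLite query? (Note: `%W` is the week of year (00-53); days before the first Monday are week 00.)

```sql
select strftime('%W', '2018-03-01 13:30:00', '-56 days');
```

01

First apply '-56 days': 2018-03-01 13:30:00 → 2018-01-04 13:30:00.
2018-01-04 is a Thursday. SQLite's %W counts Mondays since the year started; the result is 01.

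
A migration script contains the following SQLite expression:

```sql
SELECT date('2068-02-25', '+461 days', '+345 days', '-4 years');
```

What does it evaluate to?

Applying '+461 days' to 2068-02-25: counting 461 days forward gives 2069-05-31.
Applying '+345 days' to 2069-05-31: counting 345 days forward gives 2070-05-11.
Adding -4 years to 2070-05-11 gives 2066-05-11.

2066-05-11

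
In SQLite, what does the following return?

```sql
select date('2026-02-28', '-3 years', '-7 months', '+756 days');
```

Adding -3 years to 2026-02-28 gives 2023-02-28.
Adding -7 months to 2023-02-28 gives 2022-07-28.
Applying '+756 days' to 2022-07-28: counting 756 days forward gives 2024-08-22.

2024-08-22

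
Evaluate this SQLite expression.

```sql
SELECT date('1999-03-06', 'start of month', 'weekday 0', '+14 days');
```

1999-03-21

`start of month` rewinds 1999-03-06 to 1999-03-01.
`weekday 0` advances to the next Sunday; 1999-03-01 is a Monday, so it moves forward to 1999-03-07.
Advancing 14 more days within March lands on 1999-03-21.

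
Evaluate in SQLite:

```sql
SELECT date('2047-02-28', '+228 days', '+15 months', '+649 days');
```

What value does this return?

2050-10-25

Applying '+228 days' to 2047-02-28: counting 228 days forward gives 2047-10-14.
Adding +15 months to 2047-10-14 gives 2049-01-14.
Applying '+649 days' to 2049-01-14: counting 649 days forward gives 2050-10-25.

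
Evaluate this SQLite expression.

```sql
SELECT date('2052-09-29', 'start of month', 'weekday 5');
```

`start of month` rewinds 2052-09-29 to 2052-09-01.
`weekday 5` advances to the next Friday; 2052-09-01 is a Sunday, so it moves forward to 2052-09-06.

2052-09-06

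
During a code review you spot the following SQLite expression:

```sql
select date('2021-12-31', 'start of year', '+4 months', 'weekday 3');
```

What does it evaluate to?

2021-05-05

`start of year` rewinds 2021-12-31 to 2021-01-01.
Adding +4 months to 2021-01-01 gives 2021-05-01.
`weekday 3` advances to the next Wednesday; 2021-05-01 is a Saturday, so it moves forward to 2021-05-05.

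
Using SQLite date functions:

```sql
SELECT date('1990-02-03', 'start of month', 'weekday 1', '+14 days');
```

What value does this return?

1990-02-19

`start of month` rewinds 1990-02-03 to 1990-02-01.
`weekday 1` advances to the next Monday; 1990-02-01 is a Thursday, so it moves forward to 1990-02-05.
Advancing 14 more days within February lands on 1990-02-19.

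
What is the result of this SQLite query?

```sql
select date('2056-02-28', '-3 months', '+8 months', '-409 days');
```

Adding -3 months to 2056-02-28 gives 2055-11-28.
Adding +8 months to 2055-11-28 gives 2056-07-28.
Applying '-409 days' to 2056-07-28: counting 409 days back gives 2055-06-15.

2055-06-15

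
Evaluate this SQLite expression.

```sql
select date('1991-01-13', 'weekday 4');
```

`weekday 4` advances to the next Thursday; 1991-01-13 is a Sunday, so it moves forward to 1991-01-17.

1991-01-17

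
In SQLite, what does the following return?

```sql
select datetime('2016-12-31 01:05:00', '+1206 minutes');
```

2016-12-31 21:11:00

1206 minutes = 20h 6m; +1206 minutes from 2016-12-31 01:05:00 is 2016-12-31 21:11:00.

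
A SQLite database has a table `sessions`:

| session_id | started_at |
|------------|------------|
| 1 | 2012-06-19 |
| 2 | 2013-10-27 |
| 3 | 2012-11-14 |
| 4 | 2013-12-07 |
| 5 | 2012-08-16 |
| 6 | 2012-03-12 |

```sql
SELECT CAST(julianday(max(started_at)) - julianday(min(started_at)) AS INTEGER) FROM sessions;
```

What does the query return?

635

MIN = 2012-03-12, MAX = 2013-12-07.
19 days remain in March 2012 after the 12th (31 − 12).
Full months from April 2012 through November 2013 contribute their day counts.
Then 7 days into December 2013.
Total: 19 + 30 + 31 + 30 + 31 + 31 + 30 + 31 + 30 + 31 + 31 + 28 + 31 + 30 + 31 + 30 + 31 + 31 + 30 + 31 + 30 + 7 = 635.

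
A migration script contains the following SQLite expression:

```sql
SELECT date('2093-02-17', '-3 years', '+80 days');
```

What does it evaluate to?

2090-05-08

Adding -3 years to 2093-02-17 gives 2090-02-17.
Applying '+80 days' to 2090-02-17: counting 80 days forward gives 2090-05-08.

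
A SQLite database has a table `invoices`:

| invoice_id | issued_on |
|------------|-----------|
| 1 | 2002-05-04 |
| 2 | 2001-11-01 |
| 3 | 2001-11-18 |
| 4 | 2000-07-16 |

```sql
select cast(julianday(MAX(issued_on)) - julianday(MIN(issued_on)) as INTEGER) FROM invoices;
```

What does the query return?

657

MIN = 2000-07-16, MAX = 2002-05-04.
15 days remain in July 2000 after the 16th (31 − 16).
Full months from August 2000 through April 2002 contribute their day counts.
Then 4 days into May 2002.
Total: 15 + 31 + 30 + 31 + 30 + 31 + 31 + 28 + 31 + 30 + 31 + 30 + 31 + 31 + 30 + 31 + 30 + 31 + 31 + 28 + 31 + 30 + 4 = 657.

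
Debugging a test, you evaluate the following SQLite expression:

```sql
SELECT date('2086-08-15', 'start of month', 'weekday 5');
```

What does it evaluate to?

2086-08-02

`start of month` rewinds 2086-08-15 to 2086-08-01.
`weekday 5` advances to the next Friday; 2086-08-01 is a Thursday, so it moves forward to 2086-08-02.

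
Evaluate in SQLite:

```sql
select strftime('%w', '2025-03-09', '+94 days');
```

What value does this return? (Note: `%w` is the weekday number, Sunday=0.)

3

First apply '+94 days': 2025-03-09 → 2025-06-11.
2025-06-11 is a Wednesday; with Sunday=0 that is 3.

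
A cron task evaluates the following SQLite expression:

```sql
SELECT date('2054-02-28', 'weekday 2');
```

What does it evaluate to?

2054-03-03

`weekday 2` advances to the next Tuesday; 2054-02-28 is a Saturday, so it moves forward to 2054-03-03.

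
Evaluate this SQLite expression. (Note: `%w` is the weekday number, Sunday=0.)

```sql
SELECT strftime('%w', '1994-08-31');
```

1994-08-31 is a Wednesday; with Sunday=0 that is 3.

3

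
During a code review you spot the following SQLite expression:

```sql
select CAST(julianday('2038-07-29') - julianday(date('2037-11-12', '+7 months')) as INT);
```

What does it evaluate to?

Adding +7 months to 2037-11-12 gives 2038-06-12.
18 days remain in June 2038 after the 12th (30 − 12).
Then 29 days into July 2038.
Total: 18 + 29 = 47.

47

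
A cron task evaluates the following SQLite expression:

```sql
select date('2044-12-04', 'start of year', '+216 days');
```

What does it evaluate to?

2044-08-04

`start of year` rewinds 2044-12-04 to 2044-01-01.
Applying '+216 days' to 2044-01-01: counting 216 days forward gives 2044-08-04.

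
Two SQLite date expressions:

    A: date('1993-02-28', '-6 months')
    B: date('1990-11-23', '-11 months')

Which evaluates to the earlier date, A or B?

A = 1992-08-28.
B = 1989-12-23.
B is earlier.

B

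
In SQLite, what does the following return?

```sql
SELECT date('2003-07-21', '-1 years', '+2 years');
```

2004-07-21

Adding -1 year to 2003-07-21 gives 2002-07-21.
Adding +2 years to 2002-07-21 gives 2004-07-21.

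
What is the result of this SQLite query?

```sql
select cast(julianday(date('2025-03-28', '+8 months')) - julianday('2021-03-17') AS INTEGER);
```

1717

Adding +8 months to 2025-03-28 gives 2025-11-28.
14 days remain in March 2021 after the 17th (31 − 17).
Full months from April 2021 through October 2025 contribute their day counts.
Then 28 days into November 2025.
Total: 14 + 30 + 31 + 30 + 31 + 31 + 30 + 31 + 30 + 31 + 31 + 28 + 31 + 30 + 31 + 30 + 31 + 31 + 30 + 31 + 30 + 31 + 31 + 28 + 31 + 30 + 31 + 30 + 31 + 31 + 30 + 31 + 30 + 31 + 31 + 29 + 31 + 30 + 31 + 30 + 31 + 31 + 30 + 31 + 30 + 31 + 31 + 28 + 31 + 30 + 31 + 30 + 31 + 31 + 30 + 31 + 28 = 1717.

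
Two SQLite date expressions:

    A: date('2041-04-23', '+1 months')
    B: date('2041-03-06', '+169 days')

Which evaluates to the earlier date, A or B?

A = 2041-05-23.
B = 2041-08-22.
A is earlier.

A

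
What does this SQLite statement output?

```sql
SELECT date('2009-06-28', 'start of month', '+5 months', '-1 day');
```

`start of month` rewinds 2009-06-28 to 2009-06-01.
Adding +5 months to 2009-06-01 gives 2009-11-01.
Going back 1 day from 2009-11-01 reaches 2009-10-31 (last day of October, 31 days).

2009-10-31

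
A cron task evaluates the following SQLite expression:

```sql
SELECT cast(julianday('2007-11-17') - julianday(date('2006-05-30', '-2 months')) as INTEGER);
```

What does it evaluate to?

Adding -2 months to 2006-05-30 gives 2006-03-30.
1 day remains in March 2006 after the 30th (31 − 30).
Full months from April 2006 through October 2007 contribute their day counts.
Then 17 days into November 2007.
Total: 1 + 30 + 31 + 30 + 31 + 31 + 30 + 31 + 30 + 31 + 31 + 28 + 31 + 30 + 31 + 30 + 31 + 31 + 30 + 31 + 17 = 597.

597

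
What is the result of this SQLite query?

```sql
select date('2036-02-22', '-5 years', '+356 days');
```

Adding -5 years to 2036-02-22 gives 2031-02-22.
Applying '+356 days' to 2031-02-22: counting 356 days forward gives 2032-02-13.

2032-02-13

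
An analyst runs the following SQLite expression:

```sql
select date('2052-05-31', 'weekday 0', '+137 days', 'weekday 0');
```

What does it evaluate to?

2052-10-20

`weekday 0` advances to the next Sunday; 2052-05-31 is a Friday, so it moves forward to 2052-06-02.
Applying '+137 days' to 2052-06-02: counting 137 days forward gives 2052-10-17.
`weekday 0` advances to the next Sunday; 2052-10-17 is a Thursday, so it moves forward to 2052-10-20.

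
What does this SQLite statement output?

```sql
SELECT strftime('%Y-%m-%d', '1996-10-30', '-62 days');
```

First apply '-62 days': 1996-10-30 → 1996-08-29.
`%Y-%m-%d` extracts the ISO date: 1996-08-29.

1996-08-29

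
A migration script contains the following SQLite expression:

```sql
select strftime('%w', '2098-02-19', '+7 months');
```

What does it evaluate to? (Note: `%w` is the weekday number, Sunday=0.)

First apply '+7 months': 2098-02-19 → 2098-09-19.
2098-09-19 is a Friday; with Sunday=0 that is 5.

5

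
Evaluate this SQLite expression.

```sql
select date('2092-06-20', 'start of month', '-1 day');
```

`start of month` rewinds 2092-06-20 to 2092-06-01.
Going back 1 day from 2092-06-01 reaches 2092-05-31 (last day of May, 31 days).

2092-05-31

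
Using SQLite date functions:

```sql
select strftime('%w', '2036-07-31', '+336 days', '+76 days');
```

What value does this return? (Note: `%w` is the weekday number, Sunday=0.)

First apply '+336 days', '+76 days': 2036-07-31 → 2037-09-16.
2037-09-16 is a Wednesday; with Sunday=0 that is 3.

3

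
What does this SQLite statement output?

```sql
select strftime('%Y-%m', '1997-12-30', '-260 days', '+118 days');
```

1997-08

First apply '-260 days', '+118 days': 1997-12-30 → 1997-08-10.
`%Y-%m` extracts the year-month: 1997-08.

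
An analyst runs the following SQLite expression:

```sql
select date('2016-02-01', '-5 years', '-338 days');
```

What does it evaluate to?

2010-02-28

Adding -5 years to 2016-02-01 gives 2011-02-01.
Applying '-338 days' to 2011-02-01: counting 338 days back gives 2010-02-28.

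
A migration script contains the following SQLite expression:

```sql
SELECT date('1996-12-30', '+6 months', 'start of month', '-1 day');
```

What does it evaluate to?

Adding +6 months to 1996-12-30 gives 1997-06-30.
`start of month` rewinds 1997-06-30 to 1997-06-01.
Going back 1 day from 1997-06-01 reaches 1997-05-31 (last day of May, 31 days).

1997-05-31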